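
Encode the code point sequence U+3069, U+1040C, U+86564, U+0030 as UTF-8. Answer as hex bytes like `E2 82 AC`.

E3 81 A9 F0 90 90 8C F2 86 95 A4 30

U+3069: 3-byte form → E3 81 A9.
U+1040C: 4-byte form → F0 90 90 8C.
U+86564: 4-byte form → F2 86 95 A4.
U+0030: 1-byte form → 30.
Concatenated (12 bytes): E3 81 A9 F0 90 90 8C F2 86 95 A4 30.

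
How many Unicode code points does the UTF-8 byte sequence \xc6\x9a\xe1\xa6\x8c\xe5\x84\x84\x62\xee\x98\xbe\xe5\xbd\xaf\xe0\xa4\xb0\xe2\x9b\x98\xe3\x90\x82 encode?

9

Byte at offset 0: 0xC6 = 11000110 → 2-byte char (#1). Advance 2.
Byte at offset 2: 0xE1 = 11100001 → 3-byte char (#2). Advance 3.
Byte at offset 5: 0xE5 = 11100101 → 3-byte char (#3). Advance 3.
Byte at offset 8: 0x62 = 01100010 → 1-byte char (#4). Advance 1.
Byte at offset 9: 0xEE = 11101110 → 3-byte char (#5). Advance 3.
Byte at offset 12: 0xE5 = 11100101 → 3-byte char (#6). Advance 3.
Byte at offset 15: 0xE0 = 11100000 → 3-byte char (#7). Advance 3.
Byte at offset 18: 0xE2 = 11100010 → 3-byte char (#8). Advance 3.
Byte at offset 21: 0xE3 = 11100011 → 3-byte char (#9). Advance 3.
Reached end at offset 24 after 9 code points.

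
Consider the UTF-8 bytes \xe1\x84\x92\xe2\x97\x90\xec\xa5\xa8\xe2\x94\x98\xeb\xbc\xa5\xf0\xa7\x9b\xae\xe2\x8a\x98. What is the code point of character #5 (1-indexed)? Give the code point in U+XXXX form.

U+BF25

Offset 0: leading byte 0xE1 = 11100001 → 3-byte char #1 = E1 84 92.
Offset 3: leading byte 0xE2 = 11100010 → 3-byte char #2 = E2 97 90.
Offset 6: leading byte 0xEC = 11101100 → 3-byte char #3 = EC A5 A8.
Offset 9: leading byte 0xE2 = 11100010 → 3-byte char #4 = E2 94 98.
Offset 12: leading byte 0xEB = 11101011 → 3-byte char #5 = EB BC A5.
Leading byte 0xEB = 11101011 matches 1110xxxx → 3-byte sequence.
Byte 1: 0xEB = 11101011, payload 1011 (4 bits).
Byte 2: 0xBC = 10111100 (10xxxxxx ✓), payload 111100.
Byte 3: 0xA5 = 10100101 (10xxxxxx ✓), payload 100101.
Concatenate: 1011111100100101 = 0xBF25 (16 bits → U+BF25).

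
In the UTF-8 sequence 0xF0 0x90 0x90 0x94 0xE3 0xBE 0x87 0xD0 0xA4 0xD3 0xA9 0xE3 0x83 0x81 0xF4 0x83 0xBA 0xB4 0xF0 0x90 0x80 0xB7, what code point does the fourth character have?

U+04E9

Offset 0: leading byte 0xF0 = 11110000 → 4-byte char #1 = F0 90 90 94.
Offset 4: leading byte 0xE3 = 11100011 → 3-byte char #2 = E3 BE 87.
Offset 7: leading byte 0xD0 = 11010000 → 2-byte char #3 = D0 A4.
Offset 9: leading byte 0xD3 = 11010011 → 2-byte char #4 = D3 A9.
Leading byte 0xD3 = 11010011 matches 110xxxxx → 2-byte sequence.
Byte 1: 0xD3 = 11010011, payload 10011 (5 bits).
Byte 2: 0xA9 = 10101001 (10xxxxxx ✓), payload 101001.
Concatenate: 10011101001 = 0x4E9 (11 bits → U+04E9).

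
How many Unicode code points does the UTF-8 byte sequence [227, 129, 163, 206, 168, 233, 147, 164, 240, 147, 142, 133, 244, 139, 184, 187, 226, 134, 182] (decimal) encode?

Byte at offset 0: 0xE3 = 11100011 → 3-byte char (#1). Advance 3.
Byte at offset 3: 0xCE = 11001110 → 2-byte char (#2). Advance 2.
Byte at offset 5: 0xE9 = 11101001 → 3-byte char (#3). Advance 3.
Byte at offset 8: 0xF0 = 11110000 → 4-byte char (#4). Advance 4.
Byte at offset 12: 0xF4 = 11110100 → 4-byte char (#5). Advance 4.
Byte at offset 16: 0xE2 = 11100010 → 3-byte char (#6). Advance 3.
Reached end at offset 19 after 6 code points.

6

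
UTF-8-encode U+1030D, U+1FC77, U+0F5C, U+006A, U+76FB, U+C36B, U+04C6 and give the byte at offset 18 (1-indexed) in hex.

1-indexed offset 18 is 0-indexed offset 17.
U+1030D → 4-byte form F0 90 8C 8D at offsets 0–3.
U+1FC77 → 4-byte form F0 9F B1 B7 at offsets 4–7.
U+0F5C → 3-byte form E0 BD 9C at offsets 8–10.
U+006A → 1-byte form 6A at offsets 11–11.
U+76FB → 3-byte form E7 9B BB at offsets 12–14.
U+C36B → 3-byte form EC 8D AB at offsets 15–17.
Offset 17 falls in char 6's range; it's byte 3 of EC 8D AB = 0xAB.

0xAB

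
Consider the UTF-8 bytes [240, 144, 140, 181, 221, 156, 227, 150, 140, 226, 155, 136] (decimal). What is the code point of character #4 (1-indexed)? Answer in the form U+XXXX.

Offset 0: leading byte 0xF0 = 11110000 → 4-byte char #1 = F0 90 8C B5.
Offset 4: leading byte 0xDD = 11011101 → 2-byte char #2 = DD 9C.
Offset 6: leading byte 0xE3 = 11100011 → 3-byte char #3 = E3 96 8C.
Offset 9: leading byte 0xE2 = 11100010 → 3-byte char #4 = E2 9B 88.
Leading byte 0xE2 = 11100010 matches 1110xxxx → 3-byte sequence.
Byte 1: 0xE2 = 11100010, payload 0010 (4 bits).
Byte 2: 0x9B = 10011011 (10xxxxxx ✓), payload 011011.
Byte 3: 0x88 = 10001000 (10xxxxxx ✓), payload 001000.
Concatenate: 0010011011001000 = 0x26C8 (16 bits → U+26C8).

U+26C8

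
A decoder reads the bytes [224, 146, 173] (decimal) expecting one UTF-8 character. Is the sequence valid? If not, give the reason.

invalid (overlong encoding)

Leading byte 0xE0 = 11100000 → 3-byte form.
Continuation bytes all match 10xxxxxx. Payload decodes to 0x4AD.
But 0x4AD < 0x800, the minimum for a 3-byte sequence — this is an overlong encoding.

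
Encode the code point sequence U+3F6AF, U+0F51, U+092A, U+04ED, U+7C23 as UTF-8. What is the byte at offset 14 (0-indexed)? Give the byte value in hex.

0xA3

U+3F6AF → 4-byte form F0 BF 9A AF at offsets 0–3.
U+0F51 → 3-byte form E0 BD 91 at offsets 4–6.
U+092A → 3-byte form E0 A4 AA at offsets 7–9.
U+04ED → 2-byte form D3 AD at offsets 10–11.
U+7C23 → 3-byte form E7 B0 A3 at offsets 12–14.
Offset 14 falls in char 5's range; it's byte 3 of E7 B0 A3 = 0xA3.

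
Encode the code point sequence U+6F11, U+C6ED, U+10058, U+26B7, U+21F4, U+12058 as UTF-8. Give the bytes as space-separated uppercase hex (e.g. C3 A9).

E6 BC 91 EC 9B AD F0 90 81 98 E2 9A B7 E2 87 B4 F0 92 81 98

U+6F11: 3-byte form → E6 BC 91.
U+C6ED: 3-byte form → EC 9B AD.
U+10058: 4-byte form → F0 90 81 98.
U+26B7: 3-byte form → E2 9A B7.
U+21F4: 3-byte form → E2 87 B4.
U+12058: 4-byte form → F0 92 81 98.
Concatenated (20 bytes): E6 BC 91 EC 9B AD F0 90 81 98 E2 9A B7 E2 87 B4 F0 92 81 98.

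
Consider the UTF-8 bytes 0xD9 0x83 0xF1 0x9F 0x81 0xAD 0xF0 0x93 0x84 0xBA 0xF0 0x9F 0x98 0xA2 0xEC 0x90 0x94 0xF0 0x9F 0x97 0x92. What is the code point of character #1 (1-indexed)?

U+0643

Offset 0: leading byte 0xD9 = 11011001 → 2-byte char #1 = D9 83.
Leading byte 0xD9 = 11011001 matches 110xxxxx → 2-byte sequence.
Byte 1: 0xD9 = 11011001, payload 11001 (5 bits).
Byte 2: 0x83 = 10000011 (10xxxxxx ✓), payload 000011.
Concatenate: 11001000011 = 0x643 (11 bits → U+0643).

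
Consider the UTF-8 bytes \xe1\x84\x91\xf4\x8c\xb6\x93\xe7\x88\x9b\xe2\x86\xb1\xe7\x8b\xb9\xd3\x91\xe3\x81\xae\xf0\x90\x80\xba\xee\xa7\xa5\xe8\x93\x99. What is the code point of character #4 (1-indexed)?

Offset 0: leading byte 0xE1 = 11100001 → 3-byte char #1 = E1 84 91.
Offset 3: leading byte 0xF4 = 11110100 → 4-byte char #2 = F4 8C B6 93.
Offset 7: leading byte 0xE7 = 11100111 → 3-byte char #3 = E7 88 9B.
Offset 10: leading byte 0xE2 = 11100010 → 3-byte char #4 = E2 86 B1.
Leading byte 0xE2 = 11100010 matches 1110xxxx → 3-byte sequence.
Byte 1: 0xE2 = 11100010, payload 0010 (4 bits).
Byte 2: 0x86 = 10000110 (10xxxxxx ✓), payload 000110.
Byte 3: 0xB1 = 10110001 (10xxxxxx ✓), payload 110001.
Concatenate: 0010000110110001 = 0x21B1 (16 bits → U+21B1).

U+21B1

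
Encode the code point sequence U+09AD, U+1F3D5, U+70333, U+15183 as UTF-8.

U+09AD: 3-byte form → E0 A6 AD.
U+1F3D5: 4-byte form → F0 9F 8F 95.
U+70333: 4-byte form → F1 B0 8C B3.
U+15183: 4-byte form → F0 95 86 83.
Concatenated (15 bytes): E0 A6 AD F0 9F 8F 95 F1 B0 8C B3 F0 95 86 83.

E0 A6 AD F0 9F 8F 95 F1 B0 8C B3 F0 95 86 83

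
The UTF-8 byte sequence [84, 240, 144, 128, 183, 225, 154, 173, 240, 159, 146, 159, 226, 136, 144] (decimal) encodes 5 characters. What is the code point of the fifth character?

U+2210

Offset 0: leading byte 0x54 = 01010100 → 1-byte char #1 = 54.
Offset 1: leading byte 0xF0 = 11110000 → 4-byte char #2 = F0 90 80 B7.
Offset 5: leading byte 0xE1 = 11100001 → 3-byte char #3 = E1 9A AD.
Offset 8: leading byte 0xF0 = 11110000 → 4-byte char #4 = F0 9F 92 9F.
Offset 12: leading byte 0xE2 = 11100010 → 3-byte char #5 = E2 88 90.
Leading byte 0xE2 = 11100010 matches 1110xxxx → 3-byte sequence.
Byte 1: 0xE2 = 11100010, payload 0010 (4 bits).
Byte 2: 0x88 = 10001000 (10xxxxxx ✓), payload 001000.
Byte 3: 0x90 = 10010000 (10xxxxxx ✓), payload 010000.
Concatenate: 0010001000010000 = 0x2210 (16 bits → U+2210).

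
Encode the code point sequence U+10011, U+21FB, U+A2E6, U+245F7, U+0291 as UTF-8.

F0 90 80 91 E2 87 BB EA 8B A6 F0 A4 97 B7 CA 91

U+10011: 4-byte form → F0 90 80 91.
U+21FB: 3-byte form → E2 87 BB.
U+A2E6: 3-byte form → EA 8B A6.
U+245F7: 4-byte form → F0 A4 97 B7.
U+0291: 2-byte form → CA 91.
Concatenated (16 bytes): F0 90 80 91 E2 87 BB EA 8B A6 F0 A4 97 B7 CA 91.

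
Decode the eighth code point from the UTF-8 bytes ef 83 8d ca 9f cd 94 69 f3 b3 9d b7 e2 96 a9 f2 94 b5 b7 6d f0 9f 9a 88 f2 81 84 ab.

Offset 0: leading byte 0xEF = 11101111 → 3-byte char #1 = EF 83 8D.
Offset 3: leading byte 0xCA = 11001010 → 2-byte char #2 = CA 9F.
Offset 5: leading byte 0xCD = 11001101 → 2-byte char #3 = CD 94.
Offset 7: leading byte 0x69 = 01101001 → 1-byte char #4 = 69.
Offset 8: leading byte 0xF3 = 11110011 → 4-byte char #5 = F3 B3 9D B7.
Offset 12: leading byte 0xE2 = 11100010 → 3-byte char #6 = E2 96 A9.
Offset 15: leading byte 0xF2 = 11110010 → 4-byte char #7 = F2 94 B5 B7.
Offset 19: leading byte 0x6D = 01101101 → 1-byte char #8 = 6D.
Leading byte 0x6D = 01101101 matches 0xxxxxxx → 1-byte sequence.
Byte 1: 0x6D = 01101101, payload 1101101 (7 bits).
Concatenate: 1101101 = 0x6D (7 bits → U+006D).

U+006D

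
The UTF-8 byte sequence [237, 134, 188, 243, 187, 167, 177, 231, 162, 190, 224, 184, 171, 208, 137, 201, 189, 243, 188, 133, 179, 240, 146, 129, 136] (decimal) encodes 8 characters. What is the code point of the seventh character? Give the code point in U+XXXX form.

U+FC173

Offset 0: leading byte 0xED = 11101101 → 3-byte char #1 = ED 86 BC.
Offset 3: leading byte 0xF3 = 11110011 → 4-byte char #2 = F3 BB A7 B1.
Offset 7: leading byte 0xE7 = 11100111 → 3-byte char #3 = E7 A2 BE.
Offset 10: leading byte 0xE0 = 11100000 → 3-byte char #4 = E0 B8 AB.
Offset 13: leading byte 0xD0 = 11010000 → 2-byte char #5 = D0 89.
Offset 15: leading byte 0xC9 = 11001001 → 2-byte char #6 = C9 BD.
Offset 17: leading byte 0xF3 = 11110011 → 4-byte char #7 = F3 BC 85 B3.
Leading byte 0xF3 = 11110011 matches 11110xxx → 4-byte sequence.
Byte 1: 0xF3 = 11110011, payload 011 (3 bits).
Byte 2: 0xBC = 10111100 (10xxxxxx ✓), payload 111100.
Byte 3: 0x85 = 10000101 (10xxxxxx ✓), payload 000101.
Byte 4: 0xB3 = 10110011 (10xxxxxx ✓), payload 110011.
Concatenate: 011111100000101110011 = 0xFC173 (21 bits → U+FC173).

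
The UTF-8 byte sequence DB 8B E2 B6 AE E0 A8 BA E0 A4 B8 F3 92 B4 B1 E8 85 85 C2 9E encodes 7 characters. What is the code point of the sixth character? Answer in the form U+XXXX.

Offset 0: leading byte 0xDB = 11011011 → 2-byte char #1 = DB 8B.
Offset 2: leading byte 0xE2 = 11100010 → 3-byte char #2 = E2 B6 AE.
Offset 5: leading byte 0xE0 = 11100000 → 3-byte char #3 = E0 A8 BA.
Offset 8: leading byte 0xE0 = 11100000 → 3-byte char #4 = E0 A4 B8.
Offset 11: leading byte 0xF3 = 11110011 → 4-byte char #5 = F3 92 B4 B1.
Offset 15: leading byte 0xE8 = 11101000 → 3-byte char #6 = E8 85 85.
Leading byte 0xE8 = 11101000 matches 1110xxxx → 3-byte sequence.
Byte 1: 0xE8 = 11101000, payload 1000 (4 bits).
Byte 2: 0x85 = 10000101 (10xxxxxx ✓), payload 000101.
Byte 3: 0x85 = 10000101 (10xxxxxx ✓), payload 000101.
Concatenate: 1000000101000101 = 0x8145 (16 bits → U+8145).

U+8145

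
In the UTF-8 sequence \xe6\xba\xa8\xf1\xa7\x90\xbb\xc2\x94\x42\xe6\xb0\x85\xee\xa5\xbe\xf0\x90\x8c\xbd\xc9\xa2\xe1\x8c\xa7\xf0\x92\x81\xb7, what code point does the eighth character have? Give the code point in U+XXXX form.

Offset 0: leading byte 0xE6 = 11100110 → 3-byte char #1 = E6 BA A8.
Offset 3: leading byte 0xF1 = 11110001 → 4-byte char #2 = F1 A7 90 BB.
Offset 7: leading byte 0xC2 = 11000010 → 2-byte char #3 = C2 94.
Offset 9: leading byte 0x42 = 01000010 → 1-byte char #4 = 42.
Offset 10: leading byte 0xE6 = 11100110 → 3-byte char #5 = E6 B0 85.
Offset 13: leading byte 0xEE = 11101110 → 3-byte char #6 = EE A5 BE.
Offset 16: leading byte 0xF0 = 11110000 → 4-byte char #7 = F0 90 8C BD.
Offset 20: leading byte 0xC9 = 11001001 → 2-byte char #8 = C9 A2.
Leading byte 0xC9 = 11001001 matches 110xxxxx → 2-byte sequence.
Byte 1: 0xC9 = 11001001, payload 01001 (5 bits).
Byte 2: 0xA2 = 10100010 (10xxxxxx ✓), payload 100010.
Concatenate: 01001100010 = 0x262 (11 bits → U+0262).

U+0262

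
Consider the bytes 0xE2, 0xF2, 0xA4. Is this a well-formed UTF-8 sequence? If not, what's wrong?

Leading byte 0xE2 = 11100010 → 3-byte form.
Byte 2 is 0xF2 = 11110010, which is not 10xxxxxx — expected a continuation byte.

invalid (non-continuation byte where continuation expected)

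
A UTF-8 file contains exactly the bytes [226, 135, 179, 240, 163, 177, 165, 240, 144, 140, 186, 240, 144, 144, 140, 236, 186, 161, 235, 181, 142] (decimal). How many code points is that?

6

Byte at offset 0: 0xE2 = 11100010 → 3-byte char (#1). Advance 3.
Byte at offset 3: 0xF0 = 11110000 → 4-byte char (#2). Advance 4.
Byte at offset 7: 0xF0 = 11110000 → 4-byte char (#3). Advance 4.
Byte at offset 11: 0xF0 = 11110000 → 4-byte char (#4). Advance 4.
Byte at offset 15: 0xEC = 11101100 → 3-byte char (#5). Advance 3.
Byte at offset 18: 0xEB = 11101011 → 3-byte char (#6). Advance 3.
Reached end at offset 21 after 6 code points.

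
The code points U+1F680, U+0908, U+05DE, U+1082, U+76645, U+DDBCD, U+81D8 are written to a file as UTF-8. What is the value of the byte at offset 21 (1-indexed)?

1-indexed offset 21 is 0-indexed offset 20.
U+1F680 → 4-byte form F0 9F 9A 80 at offsets 0–3.
U+0908 → 3-byte form E0 A4 88 at offsets 4–6.
U+05DE → 2-byte form D7 9E at offsets 7–8.
U+1082 → 3-byte form E1 82 82 at offsets 9–11.
U+76645 → 4-byte form F1 B6 99 85 at offsets 12–15.
U+DDBCD → 4-byte form F3 9D AF 8D at offsets 16–19.
U+81D8 → 3-byte form E8 87 98 at offsets 20–22.
Offset 20 falls in char 7's range; it's byte 1 of E8 87 98 = 0xE8.

0xE8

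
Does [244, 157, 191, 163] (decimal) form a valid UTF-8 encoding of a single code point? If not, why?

Leading byte 0xF4 = 11110100 → 4-byte form.
Payload = 0x11DFE3, which exceeds U+10FFFF, the maximum Unicode code point. (Leading bytes F5–FF, or F4 followed by ≥ 0x90, are invalid.)

invalid (encodes a value above U+10FFFF)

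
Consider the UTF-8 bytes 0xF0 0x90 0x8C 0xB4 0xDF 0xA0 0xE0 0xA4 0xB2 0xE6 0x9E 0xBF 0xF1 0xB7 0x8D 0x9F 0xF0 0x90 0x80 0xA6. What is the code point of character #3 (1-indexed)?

Offset 0: leading byte 0xF0 = 11110000 → 4-byte char #1 = F0 90 8C B4.
Offset 4: leading byte 0xDF = 11011111 → 2-byte char #2 = DF A0.
Offset 6: leading byte 0xE0 = 11100000 → 3-byte char #3 = E0 A4 B2.
Leading byte 0xE0 = 11100000 matches 1110xxxx → 3-byte sequence.
Byte 1: 0xE0 = 11100000, payload 0000 (4 bits).
Byte 2: 0xA4 = 10100100 (10xxxxxx ✓), payload 100100.
Byte 3: 0xB2 = 10110010 (10xxxxxx ✓), payload 110010.
Concatenate: 0000100100110010 = 0x932 (16 bits → U+0932).

U+0932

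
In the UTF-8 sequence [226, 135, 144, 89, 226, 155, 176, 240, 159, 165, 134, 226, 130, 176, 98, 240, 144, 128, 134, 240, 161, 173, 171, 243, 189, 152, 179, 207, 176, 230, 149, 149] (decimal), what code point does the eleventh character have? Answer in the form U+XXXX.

U+6555

Offset 0: leading byte 0xE2 = 11100010 → 3-byte char #1 = E2 87 90.
Offset 3: leading byte 0x59 = 01011001 → 1-byte char #2 = 59.
Offset 4: leading byte 0xE2 = 11100010 → 3-byte char #3 = E2 9B B0.
Offset 7: leading byte 0xF0 = 11110000 → 4-byte char #4 = F0 9F A5 86.
Offset 11: leading byte 0xE2 = 11100010 → 3-byte char #5 = E2 82 B0.
Offset 14: leading byte 0x62 = 01100010 → 1-byte char #6 = 62.
Offset 15: leading byte 0xF0 = 11110000 → 4-byte char #7 = F0 90 80 86.
Offset 19: leading byte 0xF0 = 11110000 → 4-byte char #8 = F0 A1 AD AB.
Offset 23: leading byte 0xF3 = 11110011 → 4-byte char #9 = F3 BD 98 B3.
Offset 27: leading byte 0xCF = 11001111 → 2-byte char #10 = CF B0.
Offset 29: leading byte 0xE6 = 11100110 → 3-byte char #11 = E6 95 95.
Leading byte 0xE6 = 11100110 matches 1110xxxx → 3-byte sequence.
Byte 1: 0xE6 = 11100110, payload 0110 (4 bits).
Byte 2: 0x95 = 10010101 (10xxxxxx ✓), payload 010101.
Byte 3: 0x95 = 10010101 (10xxxxxx ✓), payload 010101.
Concatenate: 0110010101010101 = 0x6555 (16 bits → U+6555).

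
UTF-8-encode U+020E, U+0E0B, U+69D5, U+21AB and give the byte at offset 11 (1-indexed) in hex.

1-indexed offset 11 is 0-indexed offset 10.
U+020E → 2-byte form C8 8E at offsets 0–1.
U+0E0B → 3-byte form E0 B8 8B at offsets 2–4.
U+69D5 → 3-byte form E6 A7 95 at offsets 5–7.
U+21AB → 3-byte form E2 86 AB at offsets 8–10.
Offset 10 falls in char 4's range; it's byte 3 of E2 86 AB = 0xAB.

0xAB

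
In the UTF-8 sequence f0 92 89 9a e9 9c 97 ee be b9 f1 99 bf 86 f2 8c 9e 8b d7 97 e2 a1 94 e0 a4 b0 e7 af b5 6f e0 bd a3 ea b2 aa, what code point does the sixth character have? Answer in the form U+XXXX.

U+05D7

Offset 0: leading byte 0xF0 = 11110000 → 4-byte char #1 = F0 92 89 9A.
Offset 4: leading byte 0xE9 = 11101001 → 3-byte char #2 = E9 9C 97.
Offset 7: leading byte 0xEE = 11101110 → 3-byte char #3 = EE BE B9.
Offset 10: leading byte 0xF1 = 11110001 → 4-byte char #4 = F1 99 BF 86.
Offset 14: leading byte 0xF2 = 11110010 → 4-byte char #5 = F2 8C 9E 8B.
Offset 18: leading byte 0xD7 = 11010111 → 2-byte char #6 = D7 97.
Leading byte 0xD7 = 11010111 matches 110xxxxx → 2-byte sequence.
Byte 1: 0xD7 = 11010111, payload 10111 (5 bits).
Byte 2: 0x97 = 10010111 (10xxxxxx ✓), payload 010111.
Concatenate: 10111010111 = 0x5D7 (11 bits → U+05D7).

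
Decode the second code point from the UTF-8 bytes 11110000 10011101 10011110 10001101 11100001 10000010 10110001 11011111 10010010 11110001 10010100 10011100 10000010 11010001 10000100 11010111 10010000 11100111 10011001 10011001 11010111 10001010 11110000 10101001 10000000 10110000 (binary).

U+10B1

Offset 0: leading byte 0xF0 = 11110000 → 4-byte char #1 = F0 9D 9E 8D.
Offset 4: leading byte 0xE1 = 11100001 → 3-byte char #2 = E1 82 B1.
Leading byte 0xE1 = 11100001 matches 1110xxxx → 3-byte sequence.
Byte 1: 0xE1 = 11100001, payload 0001 (4 bits).
Byte 2: 0x82 = 10000010 (10xxxxxx ✓), payload 000010.
Byte 3: 0xB1 = 10110001 (10xxxxxx ✓), payload 110001.
Concatenate: 0001000010110001 = 0x10B1 (16 bits → U+10B1).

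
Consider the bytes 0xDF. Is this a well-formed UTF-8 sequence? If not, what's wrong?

Leading byte 0xDF = 11011111 → 2-byte form, but only 1 byte is present.

invalid (sequence truncated)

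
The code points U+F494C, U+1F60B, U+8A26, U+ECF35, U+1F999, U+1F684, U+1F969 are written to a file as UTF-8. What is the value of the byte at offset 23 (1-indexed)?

0x84

1-indexed offset 23 is 0-indexed offset 22.
U+F494C → 4-byte form F3 B4 A5 8C at offsets 0–3.
U+1F60B → 4-byte form F0 9F 98 8B at offsets 4–7.
U+8A26 → 3-byte form E8 A8 A6 at offsets 8–10.
U+ECF35 → 4-byte form F3 AC BC B5 at offsets 11–14.
U+1F999 → 4-byte form F0 9F A6 99 at offsets 15–18.
U+1F684 → 4-byte form F0 9F 9A 84 at offsets 19–22.
Offset 22 falls in char 6's range; it's byte 4 of F0 9F 9A 84 = 0x84.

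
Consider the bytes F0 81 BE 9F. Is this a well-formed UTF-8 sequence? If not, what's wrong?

Leading byte 0xF0 = 11110000 → 4-byte form.
Continuation bytes all match 10xxxxxx. Payload decodes to 0x1F9F.
But 0x1F9F < 0x10000, the minimum for a 4-byte sequence — this is an overlong encoding.

invalid (overlong encoding)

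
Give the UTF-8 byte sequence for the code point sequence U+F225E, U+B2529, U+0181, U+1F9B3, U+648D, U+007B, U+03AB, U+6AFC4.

F3 B2 89 9E F2 B2 94 A9 C6 81 F0 9F A6 B3 E6 92 8D 7B CE AB F1 AA BF 84

U+F225E: 4-byte form → F3 B2 89 9E.
U+B2529: 4-byte form → F2 B2 94 A9.
U+0181: 2-byte form → C6 81.
U+1F9B3: 4-byte form → F0 9F A6 B3.
U+648D: 3-byte form → E6 92 8D.
U+007B: 1-byte form → 7B.
U+03AB: 2-byte form → CE AB.
U+6AFC4: 4-byte form → F1 AA BF 84.
Concatenated (24 bytes): F3 B2 89 9E F2 B2 94 A9 C6 81 F0 9F A6 B3 E6 92 8D 7B CE AB F1 AA BF 84.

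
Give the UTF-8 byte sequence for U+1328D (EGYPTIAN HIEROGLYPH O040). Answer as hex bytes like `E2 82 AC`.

U+1328D = 0x1328D = 78477 decimal. In range U+10000–U+10FFFF → 4-byte form: 11110xxx 10xxxxxx 10xxxxxx 10xxxxxx.
Binary (21 bits): 000010011001010001101.
Split 3+6+6+6: 000 | 010011 | 001010 | 001101.
Byte 1: 11110000 = 0xF0.
Byte 2: 10010011 = 0x93.
Byte 3: 10001010 = 0x8A.
Byte 4: 10001101 = 0x8D.

F0 93 8A 8D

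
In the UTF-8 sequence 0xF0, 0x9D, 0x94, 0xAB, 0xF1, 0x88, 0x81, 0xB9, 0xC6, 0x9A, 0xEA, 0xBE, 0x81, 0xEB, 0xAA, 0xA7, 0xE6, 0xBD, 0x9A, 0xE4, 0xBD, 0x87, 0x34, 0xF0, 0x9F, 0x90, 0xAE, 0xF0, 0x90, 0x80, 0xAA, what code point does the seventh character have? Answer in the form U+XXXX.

Offset 0: leading byte 0xF0 = 11110000 → 4-byte char #1 = F0 9D 94 AB.
Offset 4: leading byte 0xF1 = 11110001 → 4-byte char #2 = F1 88 81 B9.
Offset 8: leading byte 0xC6 = 11000110 → 2-byte char #3 = C6 9A.
Offset 10: leading byte 0xEA = 11101010 → 3-byte char #4 = EA BE 81.
Offset 13: leading byte 0xEB = 11101011 → 3-byte char #5 = EB AA A7.
Offset 16: leading byte 0xE6 = 11100110 → 3-byte char #6 = E6 BD 9A.
Offset 19: leading byte 0xE4 = 11100100 → 3-byte char #7 = E4 BD 87.
Leading byte 0xE4 = 11100100 matches 1110xxxx → 3-byte sequence.
Byte 1: 0xE4 = 11100100, payload 0100 (4 bits).
Byte 2: 0xBD = 10111101 (10xxxxxx ✓), payload 111101.
Byte 3: 0x87 = 10000111 (10xxxxxx ✓), payload 000111.
Concatenate: 0100111101000111 = 0x4F47 (16 bits → U+4F47).

U+4F47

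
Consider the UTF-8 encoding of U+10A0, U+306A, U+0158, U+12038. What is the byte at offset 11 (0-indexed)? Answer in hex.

0xB8

U+10A0 → 3-byte form E1 82 A0 at offsets 0–2.
U+306A → 3-byte form E3 81 AA at offsets 3–5.
U+0158 → 2-byte form C5 98 at offsets 6–7.
U+12038 → 4-byte form F0 92 80 B8 at offsets 8–11.
Offset 11 falls in char 4's range; it's byte 4 of F0 92 80 B8 = 0xB8.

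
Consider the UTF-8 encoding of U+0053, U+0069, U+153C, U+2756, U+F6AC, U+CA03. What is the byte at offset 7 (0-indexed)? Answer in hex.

U+0053 → 1-byte form 53 at offsets 0–0.
U+0069 → 1-byte form 69 at offsets 1–1.
U+153C → 3-byte form E1 94 BC at offsets 2–4.
U+2756 → 3-byte form E2 9D 96 at offsets 5–7.
Offset 7 falls in char 4's range; it's byte 3 of E2 9D 96 = 0x96.

0x96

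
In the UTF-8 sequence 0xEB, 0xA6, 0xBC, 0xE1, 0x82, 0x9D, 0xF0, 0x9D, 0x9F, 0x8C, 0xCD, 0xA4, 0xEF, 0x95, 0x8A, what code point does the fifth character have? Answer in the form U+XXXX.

U+F54A

Offset 0: leading byte 0xEB = 11101011 → 3-byte char #1 = EB A6 BC.
Offset 3: leading byte 0xE1 = 11100001 → 3-byte char #2 = E1 82 9D.
Offset 6: leading byte 0xF0 = 11110000 → 4-byte char #3 = F0 9D 9F 8C.
Offset 10: leading byte 0xCD = 11001101 → 2-byte char #4 = CD A4.
Offset 12: leading byte 0xEF = 11101111 → 3-byte char #5 = EF 95 8A.
Leading byte 0xEF = 11101111 matches 1110xxxx → 3-byte sequence.
Byte 1: 0xEF = 11101111, payload 1111 (4 bits).
Byte 2: 0x95 = 10010101 (10xxxxxx ✓), payload 010101.
Byte 3: 0x8A = 10001010 (10xxxxxx ✓), payload 001010.
Concatenate: 1111010101001010 = 0xF54A (16 bits → U+F54A).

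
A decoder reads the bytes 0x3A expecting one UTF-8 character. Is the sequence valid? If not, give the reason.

valid

Leading byte 0x3A = 00111010 → 1-byte form.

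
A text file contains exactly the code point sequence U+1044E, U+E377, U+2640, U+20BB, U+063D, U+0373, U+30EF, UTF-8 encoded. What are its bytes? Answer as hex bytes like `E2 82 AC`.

F0 90 91 8E EE 8D B7 E2 99 80 E2 82 BB D8 BD CD B3 E3 83 AF

U+1044E: 4-byte form → F0 90 91 8E.
U+E377: 3-byte form → EE 8D B7.
U+2640: 3-byte form → E2 99 80.
U+20BB: 3-byte form → E2 82 BB.
U+063D: 2-byte form → D8 BD.
U+0373: 2-byte form → CD B3.
U+30EF: 3-byte form → E3 83 AF.
Concatenated (20 bytes): F0 90 91 8E EE 8D B7 E2 99 80 E2 82 BB D8 BD CD B3 E3 83 AF.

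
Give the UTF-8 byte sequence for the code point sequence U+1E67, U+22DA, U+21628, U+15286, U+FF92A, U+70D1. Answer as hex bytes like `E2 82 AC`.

U+1E67: 3-byte form → E1 B9 A7.
U+22DA: 3-byte form → E2 8B 9A.
U+21628: 4-byte form → F0 A1 98 A8.
U+15286: 4-byte form → F0 95 8A 86.
U+FF92A: 4-byte form → F3 BF A4 AA.
U+70D1: 3-byte form → E7 83 91.
Concatenated (21 bytes): E1 B9 A7 E2 8B 9A F0 A1 98 A8 F0 95 8A 86 F3 BF A4 AA E7 83 91.

E1 B9 A7 E2 8B 9A F0 A1 98 A8 F0 95 8A 86 F3 BF A4 AA E7 83 91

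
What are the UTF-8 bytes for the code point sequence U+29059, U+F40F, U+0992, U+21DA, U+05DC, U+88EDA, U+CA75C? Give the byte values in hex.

F0 A9 81 99 EF 90 8F E0 A6 92 E2 87 9A D7 9C F2 88 BB 9A F3 8A 9D 9C

U+29059: 4-byte form → F0 A9 81 99.
U+F40F: 3-byte form → EF 90 8F.
U+0992: 3-byte form → E0 A6 92.
U+21DA: 3-byte form → E2 87 9A.
U+05DC: 2-byte form → D7 9C.
U+88EDA: 4-byte form → F2 88 BB 9A.
U+CA75C: 4-byte form → F3 8A 9D 9C.
Concatenated (23 bytes): F0 A9 81 99 EF 90 8F E0 A6 92 E2 87 9A D7 9C F2 88 BB 9A F3 8A 9D 9C.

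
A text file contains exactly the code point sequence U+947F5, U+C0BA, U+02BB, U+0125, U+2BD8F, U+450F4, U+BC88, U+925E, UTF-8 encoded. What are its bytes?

U+947F5: 4-byte form → F2 94 9F B5.
U+C0BA: 3-byte form → EC 82 BA.
U+02BB: 2-byte form → CA BB.
U+0125: 2-byte form → C4 A5.
U+2BD8F: 4-byte form → F0 AB B6 8F.
U+450F4: 4-byte form → F1 85 83 B4.
U+BC88: 3-byte form → EB B2 88.
U+925E: 3-byte form → E9 89 9E.
Concatenated (25 bytes): F2 94 9F B5 EC 82 BA CA BB C4 A5 F0 AB B6 8F F1 85 83 B4 EB B2 88 E9 89 9E.

F2 94 9F B5 EC 82 BA CA BB C4 A5 F0 AB B6 8F F1 85 83 B4 EB B2 88 E9 89 9E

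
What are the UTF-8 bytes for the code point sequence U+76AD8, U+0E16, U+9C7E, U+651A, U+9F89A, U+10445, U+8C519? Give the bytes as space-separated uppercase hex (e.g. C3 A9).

F1 B6 AB 98 E0 B8 96 E9 B1 BE E6 94 9A F2 9F A2 9A F0 90 91 85 F2 8C 94 99

U+76AD8: 4-byte form → F1 B6 AB 98.
U+0E16: 3-byte form → E0 B8 96.
U+9C7E: 3-byte form → E9 B1 BE.
U+651A: 3-byte form → E6 94 9A.
U+9F89A: 4-byte form → F2 9F A2 9A.
U+10445: 4-byte form → F0 90 91 85.
U+8C519: 4-byte form → F2 8C 94 99.
Concatenated (25 bytes): F1 B6 AB 98 E0 B8 96 E9 B1 BE E6 94 9A F2 9F A2 9A F0 90 91 85 F2 8C 94 99.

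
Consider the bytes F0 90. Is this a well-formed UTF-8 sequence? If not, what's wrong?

Leading byte 0xF0 = 11110000 → 4-byte form, but only 2 bytes are present.

invalid (sequence truncated)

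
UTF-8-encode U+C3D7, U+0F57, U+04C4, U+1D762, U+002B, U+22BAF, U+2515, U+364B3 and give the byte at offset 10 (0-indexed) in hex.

0x9D

U+C3D7 → 3-byte form EC 8F 97 at offsets 0–2.
U+0F57 → 3-byte form E0 BD 97 at offsets 3–5.
U+04C4 → 2-byte form D3 84 at offsets 6–7.
U+1D762 → 4-byte form F0 9D 9D A2 at offsets 8–11.
Offset 10 falls in char 4's range; it's byte 3 of F0 9D 9D A2 = 0x9D.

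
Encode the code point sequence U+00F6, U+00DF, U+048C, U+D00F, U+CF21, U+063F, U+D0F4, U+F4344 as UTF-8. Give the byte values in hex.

U+00F6: 2-byte form → C3 B6.
U+00DF: 2-byte form → C3 9F.
U+048C: 2-byte form → D2 8C.
U+D00F: 3-byte form → ED 80 8F.
U+CF21: 3-byte form → EC BC A1.
U+063F: 2-byte form → D8 BF.
U+D0F4: 3-byte form → ED 83 B4.
U+F4344: 4-byte form → F3 B4 8D 84.
Concatenated (21 bytes): C3 B6 C3 9F D2 8C ED 80 8F EC BC A1 D8 BF ED 83 B4 F3 B4 8D 84.

C3 B6 C3 9F D2 8C ED 80 8F EC BC A1 D8 BF ED 83 B4 F3 B4 8D 84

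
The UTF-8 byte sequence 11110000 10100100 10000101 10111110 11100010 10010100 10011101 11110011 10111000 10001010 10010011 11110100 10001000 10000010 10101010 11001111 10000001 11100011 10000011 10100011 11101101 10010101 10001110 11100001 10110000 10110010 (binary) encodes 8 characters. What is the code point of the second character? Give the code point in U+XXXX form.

U+251D

Offset 0: leading byte 0xF0 = 11110000 → 4-byte char #1 = F0 A4 85 BE.
Offset 4: leading byte 0xE2 = 11100010 → 3-byte char #2 = E2 94 9D.
Leading byte 0xE2 = 11100010 matches 1110xxxx → 3-byte sequence.
Byte 1: 0xE2 = 11100010, payload 0010 (4 bits).
Byte 2: 0x94 = 10010100 (10xxxxxx ✓), payload 010100.
Byte 3: 0x9D = 10011101 (10xxxxxx ✓), payload 011101.
Concatenate: 0010010100011101 = 0x251D (16 bits → U+251D).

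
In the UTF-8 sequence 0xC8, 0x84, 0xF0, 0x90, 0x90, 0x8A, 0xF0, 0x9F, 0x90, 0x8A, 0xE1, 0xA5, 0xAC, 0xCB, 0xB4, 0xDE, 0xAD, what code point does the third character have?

U+1F40A

Offset 0: leading byte 0xC8 = 11001000 → 2-byte char #1 = C8 84.
Offset 2: leading byte 0xF0 = 11110000 → 4-byte char #2 = F0 90 90 8A.
Offset 6: leading byte 0xF0 = 11110000 → 4-byte char #3 = F0 9F 90 8A.
Leading byte 0xF0 = 11110000 matches 11110xxx → 4-byte sequence.
Byte 1: 0xF0 = 11110000, payload 000 (3 bits).
Byte 2: 0x9F = 10011111 (10xxxxxx ✓), payload 011111.
Byte 3: 0x90 = 10010000 (10xxxxxx ✓), payload 010000.
Byte 4: 0x8A = 10001010 (10xxxxxx ✓), payload 001010.
Concatenate: 000011111010000001010 = 0x1F40A (21 bits → U+1F40A).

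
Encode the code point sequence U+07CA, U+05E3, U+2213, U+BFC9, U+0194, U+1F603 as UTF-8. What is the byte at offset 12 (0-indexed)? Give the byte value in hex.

0xF0

U+07CA → 2-byte form DF 8A at offsets 0–1.
U+05E3 → 2-byte form D7 A3 at offsets 2–3.
U+2213 → 3-byte form E2 88 93 at offsets 4–6.
U+BFC9 → 3-byte form EB BF 89 at offsets 7–9.
U+0194 → 2-byte form C6 94 at offsets 10–11.
U+1F603 → 4-byte form F0 9F 98 83 at offsets 12–15.
Offset 12 falls in char 6's range; it's byte 1 of F0 9F 98 83 = 0xF0.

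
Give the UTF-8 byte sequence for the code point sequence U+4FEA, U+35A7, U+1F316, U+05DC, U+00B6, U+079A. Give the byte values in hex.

E4 BF AA E3 96 A7 F0 9F 8C 96 D7 9C C2 B6 DE 9A

U+4FEA: 3-byte form → E4 BF AA.
U+35A7: 3-byte form → E3 96 A7.
U+1F316: 4-byte form → F0 9F 8C 96.
U+05DC: 2-byte form → D7 9C.
U+00B6: 2-byte form → C2 B6.
U+079A: 2-byte form → DE 9A.
Concatenated (16 bytes): E4 BF AA E3 96 A7 F0 9F 8C 96 D7 9C C2 B6 DE 9A.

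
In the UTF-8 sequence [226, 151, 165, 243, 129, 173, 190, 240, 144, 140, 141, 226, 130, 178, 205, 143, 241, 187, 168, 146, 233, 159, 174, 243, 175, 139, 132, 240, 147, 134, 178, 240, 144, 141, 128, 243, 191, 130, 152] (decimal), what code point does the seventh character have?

Offset 0: leading byte 0xE2 = 11100010 → 3-byte char #1 = E2 97 A5.
Offset 3: leading byte 0xF3 = 11110011 → 4-byte char #2 = F3 81 AD BE.
Offset 7: leading byte 0xF0 = 11110000 → 4-byte char #3 = F0 90 8C 8D.
Offset 11: leading byte 0xE2 = 11100010 → 3-byte char #4 = E2 82 B2.
Offset 14: leading byte 0xCD = 11001101 → 2-byte char #5 = CD 8F.
Offset 16: leading byte 0xF1 = 11110001 → 4-byte char #6 = F1 BB A8 92.
Offset 20: leading byte 0xE9 = 11101001 → 3-byte char #7 = E9 9F AE.
Leading byte 0xE9 = 11101001 matches 1110xxxx → 3-byte sequence.
Byte 1: 0xE9 = 11101001, payload 1001 (4 bits).
Byte 2: 0x9F = 10011111 (10xxxxxx ✓), payload 011111.
Byte 3: 0xAE = 10101110 (10xxxxxx ✓), payload 101110.
Concatenate: 1001011111101110 = 0x97EE (16 bits → U+97EE).

U+97EE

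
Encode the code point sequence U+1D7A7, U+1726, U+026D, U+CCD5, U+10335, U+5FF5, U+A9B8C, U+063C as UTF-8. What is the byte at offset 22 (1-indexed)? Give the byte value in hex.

0xAE

1-indexed offset 22 is 0-indexed offset 21.
U+1D7A7 → 4-byte form F0 9D 9E A7 at offsets 0–3.
U+1726 → 3-byte form E1 9C A6 at offsets 4–6.
U+026D → 2-byte form C9 AD at offsets 7–8.
U+CCD5 → 3-byte form EC B3 95 at offsets 9–11.
U+10335 → 4-byte form F0 90 8C B5 at offsets 12–15.
U+5FF5 → 3-byte form E5 BF B5 at offsets 16–18.
U+A9B8C → 4-byte form F2 A9 AE 8C at offsets 19–22.
Offset 21 falls in char 7's range; it's byte 3 of F2 A9 AE 8C = 0xAE.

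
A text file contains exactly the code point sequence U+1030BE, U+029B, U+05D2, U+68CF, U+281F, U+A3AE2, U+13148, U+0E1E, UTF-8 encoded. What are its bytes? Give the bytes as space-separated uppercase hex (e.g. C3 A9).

U+1030BE: 4-byte form → F4 83 82 BE.
U+029B: 2-byte form → CA 9B.
U+05D2: 2-byte form → D7 92.
U+68CF: 3-byte form → E6 A3 8F.
U+281F: 3-byte form → E2 A0 9F.
U+A3AE2: 4-byte form → F2 A3 AB A2.
U+13148: 4-byte form → F0 93 85 88.
U+0E1E: 3-byte form → E0 B8 9E.
Concatenated (25 bytes): F4 83 82 BE CA 9B D7 92 E6 A3 8F E2 A0 9F F2 A3 AB A2 F0 93 85 88 E0 B8 9E.

F4 83 82 BE CA 9B D7 92 E6 A3 8F E2 A0 9F F2 A3 AB A2 F0 93 85 88 E0 B8 9E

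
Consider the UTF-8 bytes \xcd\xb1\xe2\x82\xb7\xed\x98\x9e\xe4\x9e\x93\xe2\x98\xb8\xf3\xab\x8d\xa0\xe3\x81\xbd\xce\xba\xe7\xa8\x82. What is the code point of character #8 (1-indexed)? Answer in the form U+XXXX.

U+03BA

Offset 0: leading byte 0xCD = 11001101 → 2-byte char #1 = CD B1.
Offset 2: leading byte 0xE2 = 11100010 → 3-byte char #2 = E2 82 B7.
Offset 5: leading byte 0xED = 11101101 → 3-byte char #3 = ED 98 9E.
Offset 8: leading byte 0xE4 = 11100100 → 3-byte char #4 = E4 9E 93.
Offset 11: leading byte 0xE2 = 11100010 → 3-byte char #5 = E2 98 B8.
Offset 14: leading byte 0xF3 = 11110011 → 4-byte char #6 = F3 AB 8D A0.
Offset 18: leading byte 0xE3 = 11100011 → 3-byte char #7 = E3 81 BD.
Offset 21: leading byte 0xCE = 11001110 → 2-byte char #8 = CE BA.
Leading byte 0xCE = 11001110 matches 110xxxxx → 2-byte sequence.
Byte 1: 0xCE = 11001110, payload 01110 (5 bits).
Byte 2: 0xBA = 10111010 (10xxxxxx ✓), payload 111010.
Concatenate: 01110111010 = 0x3BA (11 bits → U+03BA).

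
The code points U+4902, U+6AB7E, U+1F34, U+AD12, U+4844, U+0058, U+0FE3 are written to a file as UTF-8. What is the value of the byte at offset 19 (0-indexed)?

U+4902 → 3-byte form E4 A4 82 at offsets 0–2.
U+6AB7E → 4-byte form F1 AA AD BE at offsets 3–6.
U+1F34 → 3-byte form E1 BC B4 at offsets 7–9.
U+AD12 → 3-byte form EA B4 92 at offsets 10–12.
U+4844 → 3-byte form E4 A1 84 at offsets 13–15.
U+0058 → 1-byte form 58 at offsets 16–16.
U+0FE3 → 3-byte form E0 BF A3 at offsets 17–19.
Offset 19 falls in char 7's range; it's byte 3 of E0 BF A3 = 0xA3.

0xA3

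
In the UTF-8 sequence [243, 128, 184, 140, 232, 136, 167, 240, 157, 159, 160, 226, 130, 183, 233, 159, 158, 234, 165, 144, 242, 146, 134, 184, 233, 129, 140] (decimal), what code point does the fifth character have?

Offset 0: leading byte 0xF3 = 11110011 → 4-byte char #1 = F3 80 B8 8C.
Offset 4: leading byte 0xE8 = 11101000 → 3-byte char #2 = E8 88 A7.
Offset 7: leading byte 0xF0 = 11110000 → 4-byte char #3 = F0 9D 9F A0.
Offset 11: leading byte 0xE2 = 11100010 → 3-byte char #4 = E2 82 B7.
Offset 14: leading byte 0xE9 = 11101001 → 3-byte char #5 = E9 9F 9E.
Leading byte 0xE9 = 11101001 matches 1110xxxx → 3-byte sequence.
Byte 1: 0xE9 = 11101001, payload 1001 (4 bits).
Byte 2: 0x9F = 10011111 (10xxxxxx ✓), payload 011111.
Byte 3: 0x9E = 10011110 (10xxxxxx ✓), payload 011110.
Concatenate: 1001011111011110 = 0x97DE (16 bits → U+97DE).

U+97DE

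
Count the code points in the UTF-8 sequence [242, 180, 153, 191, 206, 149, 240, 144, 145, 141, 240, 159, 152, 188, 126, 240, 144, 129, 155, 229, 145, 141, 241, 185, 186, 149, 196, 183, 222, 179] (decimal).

10

Byte at offset 0: 0xF2 = 11110010 → 4-byte char (#1). Advance 4.
Byte at offset 4: 0xCE = 11001110 → 2-byte char (#2). Advance 2.
Byte at offset 6: 0xF0 = 11110000 → 4-byte char (#3). Advance 4.
Byte at offset 10: 0xF0 = 11110000 → 4-byte char (#4). Advance 4.
Byte at offset 14: 0x7E = 01111110 → 1-byte char (#5). Advance 1.
Byte at offset 15: 0xF0 = 11110000 → 4-byte char (#6). Advance 4.
Byte at offset 19: 0xE5 = 11100101 → 3-byte char (#7). Advance 3.
Byte at offset 22: 0xF1 = 11110001 → 4-byte char (#8). Advance 4.
Byte at offset 26: 0xC4 = 11000100 → 2-byte char (#9). Advance 2.
Byte at offset 28: 0xDE = 11011110 → 2-byte char (#10). Advance 2.
Reached end at offset 30 after 10 code points.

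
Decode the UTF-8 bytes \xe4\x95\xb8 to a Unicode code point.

U+4578

Leading byte 0xE4 = 11100100 matches 1110xxxx → 3-byte sequence.
Byte 1: 0xE4 = 11100100, payload 0100 (4 bits).
Byte 2: 0x95 = 10010101 (10xxxxxx ✓), payload 010101.
Byte 3: 0xB8 = 10111000 (10xxxxxx ✓), payload 111000.
Concatenate: 0100010101111000 = 0x4578 (16 bits → U+4578).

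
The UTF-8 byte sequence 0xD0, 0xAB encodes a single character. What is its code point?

U+042B

Leading byte 0xD0 = 11010000 matches 110xxxxx → 2-byte sequence.
Byte 1: 0xD0 = 11010000, payload 10000 (5 bits).
Byte 2: 0xAB = 10101011 (10xxxxxx ✓), payload 101011.
Concatenate: 10000101011 = 0x42B (11 bits → U+042B).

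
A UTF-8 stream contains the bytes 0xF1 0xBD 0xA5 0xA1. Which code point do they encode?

Leading byte 0xF1 = 11110001 matches 11110xxx → 4-byte sequence.
Byte 1: 0xF1 = 11110001, payload 001 (3 bits).
Byte 2: 0xBD = 10111101 (10xxxxxx ✓), payload 111101.
Byte 3: 0xA5 = 10100101 (10xxxxxx ✓), payload 100101.
Byte 4: 0xA1 = 10100001 (10xxxxxx ✓), payload 100001.
Concatenate: 001111101100101100001 = 0x7D961 (21 bits → U+7D961).

U+7D961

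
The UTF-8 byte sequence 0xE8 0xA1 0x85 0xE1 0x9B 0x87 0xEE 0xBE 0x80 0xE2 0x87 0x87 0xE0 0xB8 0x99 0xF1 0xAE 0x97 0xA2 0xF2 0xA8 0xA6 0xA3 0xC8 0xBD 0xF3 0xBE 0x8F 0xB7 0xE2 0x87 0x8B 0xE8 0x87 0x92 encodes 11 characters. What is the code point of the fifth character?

Offset 0: leading byte 0xE8 = 11101000 → 3-byte char #1 = E8 A1 85.
Offset 3: leading byte 0xE1 = 11100001 → 3-byte char #2 = E1 9B 87.
Offset 6: leading byte 0xEE = 11101110 → 3-byte char #3 = EE BE 80.
Offset 9: leading byte 0xE2 = 11100010 → 3-byte char #4 = E2 87 87.
Offset 12: leading byte 0xE0 = 11100000 → 3-byte char #5 = E0 B8 99.
Leading byte 0xE0 = 11100000 matches 1110xxxx → 3-byte sequence.
Byte 1: 0xE0 = 11100000, payload 0000 (4 bits).
Byte 2: 0xB8 = 10111000 (10xxxxxx ✓), payload 111000.
Byte 3: 0x99 = 10011001 (10xxxxxx ✓), payload 011001.
Concatenate: 0000111000011001 = 0xE19 (16 bits → U+0E19).

U+0E19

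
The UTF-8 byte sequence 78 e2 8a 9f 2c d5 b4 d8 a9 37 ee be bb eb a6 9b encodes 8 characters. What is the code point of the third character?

Offset 0: leading byte 0x78 = 01111000 → 1-byte char #1 = 78.
Offset 1: leading byte 0xE2 = 11100010 → 3-byte char #2 = E2 8A 9F.
Offset 4: leading byte 0x2C = 00101100 → 1-byte char #3 = 2C.
Leading byte 0x2C = 00101100 matches 0xxxxxxx → 1-byte sequence.
Byte 1: 0x2C = 00101100, payload 0101100 (7 bits).
Concatenate: 0101100 = 0x2C (7 bits → U+002C).

U+002C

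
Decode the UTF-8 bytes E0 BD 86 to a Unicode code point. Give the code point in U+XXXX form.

U+0F46

Leading byte 0xE0 = 11100000 matches 1110xxxx → 3-byte sequence.
Byte 1: 0xE0 = 11100000, payload 0000 (4 bits).
Byte 2: 0xBD = 10111101 (10xxxxxx ✓), payload 111101.
Byte 3: 0x86 = 10000110 (10xxxxxx ✓), payload 000110.
Concatenate: 0000111101000110 = 0xF46 (16 bits → U+0F46).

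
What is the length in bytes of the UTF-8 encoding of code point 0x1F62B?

U+1F62B = 0x1F62B. UTF-8 uses 1 byte below 0x80, 2 below 0x800, 3 below 0x10000, 4 up to 0x10FFFF. 0x1F62B is in U+10000–U+10FFFF → 4 bytes.

4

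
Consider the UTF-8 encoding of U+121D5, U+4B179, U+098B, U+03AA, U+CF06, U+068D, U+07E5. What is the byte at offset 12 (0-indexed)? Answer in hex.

U+121D5 → 4-byte form F0 92 87 95 at offsets 0–3.
U+4B179 → 4-byte form F1 8B 85 B9 at offsets 4–7.
U+098B → 3-byte form E0 A6 8B at offsets 8–10.
U+03AA → 2-byte form CE AA at offsets 11–12.
Offset 12 falls in char 4's range; it's byte 2 of CE AA = 0xAA.

0xAA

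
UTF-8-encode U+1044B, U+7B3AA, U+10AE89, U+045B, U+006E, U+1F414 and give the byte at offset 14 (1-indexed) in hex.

1-indexed offset 14 is 0-indexed offset 13.
U+1044B → 4-byte form F0 90 91 8B at offsets 0–3.
U+7B3AA → 4-byte form F1 BB 8E AA at offsets 4–7.
U+10AE89 → 4-byte form F4 8A BA 89 at offsets 8–11.
U+045B → 2-byte form D1 9B at offsets 12–13.
Offset 13 falls in char 4's range; it's byte 2 of D1 9B = 0x9B.

0x9B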